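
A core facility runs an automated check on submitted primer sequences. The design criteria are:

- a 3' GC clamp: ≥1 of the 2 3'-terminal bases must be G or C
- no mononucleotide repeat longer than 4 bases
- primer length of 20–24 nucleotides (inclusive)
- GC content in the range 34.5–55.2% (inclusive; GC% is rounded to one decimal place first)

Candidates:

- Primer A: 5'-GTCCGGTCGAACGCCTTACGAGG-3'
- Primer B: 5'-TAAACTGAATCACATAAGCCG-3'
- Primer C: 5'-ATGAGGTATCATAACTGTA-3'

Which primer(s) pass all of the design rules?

Primer A (23 nt, A=4 T=4 G=8 C=7): 3' end GG has 2 G/C ✓; longest run = 2 ✓; length 23 ✓; GC 15/23 = 65.2%, outside 34.5–55.2% ✗ — fails.
Primer B (21 nt, A=9 T=4 G=3 C=5): 3' end CG has 2 G/C ✓; longest run = 3 ✓; length 21 ✓; GC 8/21 = 38.1% ✓ — passes.
Primer C (19 nt, A=7 T=6 G=4 C=2): 3' end TA has 0 G/C, need ≥1 ✗; longest run = 2 ✓; length 19, outside 20–24 ✗; GC 6/19 = 31.6%, outside 34.5–55.2% ✗ — fails.

Primer B only.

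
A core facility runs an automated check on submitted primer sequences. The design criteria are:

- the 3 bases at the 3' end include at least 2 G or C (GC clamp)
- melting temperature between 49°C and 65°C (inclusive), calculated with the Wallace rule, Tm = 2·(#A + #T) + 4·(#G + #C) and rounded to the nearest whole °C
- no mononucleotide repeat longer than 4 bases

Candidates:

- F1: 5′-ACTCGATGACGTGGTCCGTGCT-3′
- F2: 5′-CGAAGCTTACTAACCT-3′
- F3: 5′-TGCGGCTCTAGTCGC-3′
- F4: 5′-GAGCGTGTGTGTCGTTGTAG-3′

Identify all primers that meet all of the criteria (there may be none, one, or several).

F3 only.

F1 (22 nt, A=3 T=6 G=7 C=6): 3' end GCT has 2 G/C ✓; Tm = 2·9 + 4·13 = 70°C, outside 49–65°C ✗; longest run = 2 ✓ — fails.
F2 (16 nt, A=5 T=4 G=2 C=5): 3' end CCT has 2 G/C ✓; Tm = 2·9 + 4·7 = 46°C, outside 49–65°C ✗; longest run = 2 ✓ — fails.
F3 (15 nt, A=1 T=4 G=5 C=5): 3' end CGC has 3 G/C ✓; Tm = 2·5 + 4·10 = 50°C ✓; longest run = 2 ✓ — passes.
F4 (20 nt, A=2 T=7 G=9 C=2): 3' end TAG has 1 G/C, need ≥2 ✗; Tm = 2·9 + 4·11 = 62°C ✓; longest run = 2 ✓ — fails.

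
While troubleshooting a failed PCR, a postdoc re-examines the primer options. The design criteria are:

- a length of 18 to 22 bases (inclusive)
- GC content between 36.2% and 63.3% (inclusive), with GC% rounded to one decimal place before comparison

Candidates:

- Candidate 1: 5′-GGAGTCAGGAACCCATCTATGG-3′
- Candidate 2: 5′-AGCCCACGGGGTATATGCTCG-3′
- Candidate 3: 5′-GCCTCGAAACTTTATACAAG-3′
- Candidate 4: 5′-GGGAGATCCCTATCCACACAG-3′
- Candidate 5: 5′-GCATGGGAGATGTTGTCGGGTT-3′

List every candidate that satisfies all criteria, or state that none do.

Candidate 1 (22 nt, A=6 T=4 G=7 C=5): length 22 ✓; GC 12/22 = 54.5% ✓ — passes.
Candidate 2 (21 nt, A=4 T=4 G=7 C=6): length 21 ✓; GC 13/21 = 61.9% ✓ — passes.
Candidate 3 (20 nt, A=7 T=5 G=3 C=5): length 20 ✓; GC 8/20 = 40.0% ✓ — passes.
Candidate 4 (21 nt, A=6 T=3 G=5 C=7): length 21 ✓; GC 12/21 = 57.1% ✓ — passes.
Candidate 5 (22 nt, A=3 T=7 G=10 C=2): length 22 ✓; GC 12/22 = 54.5% ✓ — passes.

Candidate 1, Candidate 2, Candidate 3, Candidate 4 and Candidate 5.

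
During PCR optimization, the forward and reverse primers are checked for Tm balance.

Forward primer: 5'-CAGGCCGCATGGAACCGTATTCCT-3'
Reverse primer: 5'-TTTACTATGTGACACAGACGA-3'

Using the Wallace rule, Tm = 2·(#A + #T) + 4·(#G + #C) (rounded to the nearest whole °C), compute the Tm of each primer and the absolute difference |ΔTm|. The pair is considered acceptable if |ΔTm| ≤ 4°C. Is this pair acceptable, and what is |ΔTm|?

|ΔTm| = 18°C; the pair is not acceptable.

Forward: A=5 T=5 G=6 C=8 → Tm = 2·10 + 4·14 = 76°C.
Reverse: A=7 T=6 G=4 C=4 → Tm = 2·13 + 4·8 = 58°C.
|ΔTm| = |76 − 58| = 18°C, > 4°C.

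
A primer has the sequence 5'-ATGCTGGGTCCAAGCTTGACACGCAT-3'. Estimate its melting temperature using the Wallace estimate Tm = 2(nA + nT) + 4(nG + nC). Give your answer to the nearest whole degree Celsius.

Base counts: A=6, T=6, G=7, C=7 (length 26).
Tm = 2·(6+6) + 4·(7+7) = 2·12 + 4·14 = 24 + 56 = 80°C.

80°C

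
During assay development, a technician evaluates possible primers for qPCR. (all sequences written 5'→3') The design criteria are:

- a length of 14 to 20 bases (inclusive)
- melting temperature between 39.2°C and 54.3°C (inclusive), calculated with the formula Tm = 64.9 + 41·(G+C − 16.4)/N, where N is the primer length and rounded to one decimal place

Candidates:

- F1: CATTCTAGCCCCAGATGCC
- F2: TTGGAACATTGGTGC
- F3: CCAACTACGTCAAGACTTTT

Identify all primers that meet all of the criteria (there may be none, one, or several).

F1, F2 and F3.

F1 (19 nt, A=4 T=4 G=3 C=8): length 19 ✓; Tm = 64.9 + 41·(11 − 16.4)/19 = 53.2°C ✓ — passes.
F2 (15 nt, A=3 T=5 G=5 C=2): length 15 ✓; Tm = 64.9 + 41·(7 − 16.4)/15 = 39.2°C ✓ — passes.
F3 (20 nt, A=6 T=6 G=2 C=6): length 20 ✓; Tm = 64.9 + 41·(8 − 16.4)/20 = 47.7°C ✓ — passes.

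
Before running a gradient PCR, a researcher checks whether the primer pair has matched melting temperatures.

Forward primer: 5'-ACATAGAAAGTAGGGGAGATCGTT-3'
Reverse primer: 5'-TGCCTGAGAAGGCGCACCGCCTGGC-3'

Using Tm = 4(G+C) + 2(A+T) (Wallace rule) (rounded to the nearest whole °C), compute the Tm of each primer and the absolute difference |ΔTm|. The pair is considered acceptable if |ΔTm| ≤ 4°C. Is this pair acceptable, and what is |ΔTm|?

|ΔTm| = 18°C; the pair is not acceptable.

Forward: A=9 T=5 G=8 C=2 → Tm = 2·14 + 4·10 = 68°C.
Reverse: A=4 T=3 G=9 C=9 → Tm = 2·7 + 4·18 = 86°C.
|ΔTm| = |68 − 86| = 18°C, > 4°C.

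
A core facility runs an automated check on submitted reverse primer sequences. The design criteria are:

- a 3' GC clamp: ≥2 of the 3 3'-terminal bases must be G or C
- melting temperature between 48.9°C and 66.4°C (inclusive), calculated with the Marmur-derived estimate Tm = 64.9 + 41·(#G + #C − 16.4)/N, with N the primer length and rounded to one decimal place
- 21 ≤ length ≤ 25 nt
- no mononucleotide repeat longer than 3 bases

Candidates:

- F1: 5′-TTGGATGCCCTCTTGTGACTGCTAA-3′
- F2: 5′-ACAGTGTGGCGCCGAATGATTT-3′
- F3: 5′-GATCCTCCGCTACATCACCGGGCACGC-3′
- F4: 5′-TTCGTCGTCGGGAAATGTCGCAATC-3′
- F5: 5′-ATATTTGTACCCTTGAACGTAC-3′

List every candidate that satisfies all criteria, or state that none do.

F1 (25 nt, A=4 T=9 G=6 C=6): 3' end TAA has 0 G/C, need ≥2 ✗; Tm = 64.9 + 41·(12 − 16.4)/25 = 57.7°C ✓; length 25 ✓; longest run = 3 ✓ — fails.
F2 (22 nt, A=5 T=6 G=7 C=4): 3' end TTT has 0 G/C, need ≥2 ✗; Tm = 64.9 + 41·(11 − 16.4)/22 = 54.8°C ✓; length 22 ✓; longest run = 3 ✓ — fails.
F3 (27 nt, A=5 T=4 G=6 C=12): 3' end CGC has 3 G/C ✓; Tm = 64.9 + 41·(18 − 16.4)/27 = 67.3°C, outside 48.9–66.4°C ✗; length 27, outside 21–25 ✗; longest run = 3 ✓ — fails.
F4 (25 nt, A=5 T=7 G=7 C=6): 3' end ATC has 1 G/C, need ≥2 ✗; Tm = 64.9 + 41·(13 − 16.4)/25 = 59.3°C ✓; length 25 ✓; longest run = 3 ✓ — fails.
F5 (22 nt, A=6 T=8 G=3 C=5): 3' end TAC has 1 G/C, need ≥2 ✗; Tm = 64.9 + 41·(8 − 16.4)/22 = 49.2°C ✓; length 22 ✓; longest run = 3 ✓ — fails.

None of the candidates satisfy all criteria.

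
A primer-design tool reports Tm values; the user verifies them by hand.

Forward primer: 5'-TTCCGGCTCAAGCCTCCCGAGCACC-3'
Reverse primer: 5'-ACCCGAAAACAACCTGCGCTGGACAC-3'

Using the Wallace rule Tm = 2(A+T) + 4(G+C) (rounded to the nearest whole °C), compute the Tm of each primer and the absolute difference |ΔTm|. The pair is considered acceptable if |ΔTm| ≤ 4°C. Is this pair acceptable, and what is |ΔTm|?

|ΔTm| = 2°C; the pair is acceptable.

Forward: A=4 T=4 G=5 C=12 → Tm = 2·8 + 4·17 = 84°C.
Reverse: A=9 T=2 G=5 C=10 → Tm = 2·11 + 4·15 = 82°C.
|ΔTm| = |84 − 82| = 2°C, ≤ 4°C.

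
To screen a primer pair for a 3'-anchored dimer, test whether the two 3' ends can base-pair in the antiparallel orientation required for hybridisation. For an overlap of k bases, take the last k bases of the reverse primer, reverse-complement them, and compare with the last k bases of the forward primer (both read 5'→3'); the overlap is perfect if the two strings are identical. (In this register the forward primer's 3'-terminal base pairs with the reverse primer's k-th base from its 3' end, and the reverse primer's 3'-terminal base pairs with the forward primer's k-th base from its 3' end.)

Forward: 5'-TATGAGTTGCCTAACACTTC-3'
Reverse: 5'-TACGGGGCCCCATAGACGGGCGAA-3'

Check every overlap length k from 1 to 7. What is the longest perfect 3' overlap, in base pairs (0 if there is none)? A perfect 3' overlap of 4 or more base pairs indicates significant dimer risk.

Last 7 bases (5'→3') — forward …ACACTTC, reverse …GGGCGAA.
Reverse complement of the reverse primer's last 7 bases: TTCGCCC; its first k bases are the reverse complement of the reverse primer's last k bases, so a perfect k-base overlap needs the forward primer's last k bases to equal them.
Comparing (forward last k vs required): k=1: C vs T ✗; k=2: TC vs TT ✗; k=3: TTC vs TTC ✓; k=4: CTTC vs TTCG ✗; k=5: ACTTC vs TTCGC ✗; k=6: CACTTC vs TTCGCC ✗; k=7: ACACTTC vs TTCGCCC ✗.
Only k = 3 is perfect, so the longest perfect 3' overlap is 3.

Longest perfect overlap: 3 complementary base pairs; below the dimer-risk threshold (threshold 4).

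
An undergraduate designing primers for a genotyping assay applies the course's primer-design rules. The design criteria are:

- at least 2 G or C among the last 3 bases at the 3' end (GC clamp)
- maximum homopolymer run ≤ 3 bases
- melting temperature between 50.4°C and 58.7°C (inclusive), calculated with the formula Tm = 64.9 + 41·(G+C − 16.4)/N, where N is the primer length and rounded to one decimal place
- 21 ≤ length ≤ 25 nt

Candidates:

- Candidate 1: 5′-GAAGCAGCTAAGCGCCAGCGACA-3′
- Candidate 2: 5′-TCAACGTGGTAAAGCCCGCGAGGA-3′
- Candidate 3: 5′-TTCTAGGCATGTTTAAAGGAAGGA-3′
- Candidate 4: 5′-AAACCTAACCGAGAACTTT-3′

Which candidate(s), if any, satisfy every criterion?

Candidate 3 only.

Candidate 1 (23 nt, A=8 T=1 G=7 C=7): 3' end ACA has 1 G/C, need ≥2 ✗; longest run = 2 ✓; Tm = 64.9 + 41·(14 − 16.4)/23 = 60.6°C, outside 50.4–58.7°C ✗; length 23 ✓ — fails.
Candidate 2 (24 nt, A=7 T=3 G=8 C=6): 3' end GGA has 2 G/C ✓; longest run = 3 ✓; Tm = 64.9 + 41·(14 − 16.4)/24 = 60.8°C, outside 50.4–58.7°C ✗; length 24 ✓ — fails.
Candidate 3 (24 nt, A=8 T=7 G=7 C=2): 3' end GGA has 2 G/C ✓; longest run = 3 ✓; Tm = 64.9 + 41·(9 − 16.4)/24 = 52.3°C ✓; length 24 ✓ — passes.
Candidate 4 (19 nt, A=8 T=4 G=2 C=5): 3' end TTT has 0 G/C, need ≥2 ✗; longest run = 3 ✓; Tm = 64.9 + 41·(7 − 16.4)/19 = 44.6°C, outside 50.4–58.7°C ✗; length 19, outside 21–25 ✗ — fails.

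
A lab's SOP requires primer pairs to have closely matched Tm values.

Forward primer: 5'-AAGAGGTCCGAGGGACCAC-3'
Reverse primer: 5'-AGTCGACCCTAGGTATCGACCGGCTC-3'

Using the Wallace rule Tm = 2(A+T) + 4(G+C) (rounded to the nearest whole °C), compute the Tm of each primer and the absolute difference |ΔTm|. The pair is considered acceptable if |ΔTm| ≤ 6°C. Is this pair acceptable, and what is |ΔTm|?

Forward: A=6 T=1 G=7 C=5 → Tm = 2·7 + 4·12 = 62°C.
Reverse: A=5 T=5 G=7 C=9 → Tm = 2·10 + 4·16 = 84°C.
|ΔTm| = |62 − 84| = 22°C, > 6°C.

|ΔTm| = 22°C; the pair is not acceptable.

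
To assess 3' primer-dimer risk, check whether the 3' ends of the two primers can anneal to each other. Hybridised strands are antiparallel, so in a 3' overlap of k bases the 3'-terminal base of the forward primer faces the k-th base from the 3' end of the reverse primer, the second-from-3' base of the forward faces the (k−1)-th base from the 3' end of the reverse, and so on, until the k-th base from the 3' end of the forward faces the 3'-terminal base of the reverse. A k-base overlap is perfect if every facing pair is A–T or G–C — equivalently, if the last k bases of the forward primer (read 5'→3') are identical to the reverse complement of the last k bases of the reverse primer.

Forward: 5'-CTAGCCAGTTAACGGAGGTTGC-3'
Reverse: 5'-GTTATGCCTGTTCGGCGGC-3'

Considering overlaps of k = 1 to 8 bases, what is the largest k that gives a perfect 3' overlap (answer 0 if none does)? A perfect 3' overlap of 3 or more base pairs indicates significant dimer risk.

Last 8 bases (5'→3') — forward …GAGGTTGC, reverse …TCGGCGGC.
Reverse complement of the reverse primer's last 8 bases: GCCGCCGA; its first k bases are the reverse complement of the reverse primer's last k bases, so a perfect k-base overlap needs the forward primer's last k bases to equal them.
Comparing (forward last k vs required): k=1: C vs G ✗; k=2: GC vs GC ✓; k=3: TGC vs GCC ✗; k=4: TTGC vs GCCG ✗; k=5: GTTGC vs GCCGC ✗; k=6: GGTTGC vs GCCGCC ✗; k=7: AGGTTGC vs GCCGCCG ✗; k=8: GAGGTTGC vs GCCGCCGA ✗.
Only k = 2 is perfect, so the longest perfect 3' overlap is 2.

Longest perfect overlap: 2 complementary base pairs; below the dimer-risk threshold (threshold 3).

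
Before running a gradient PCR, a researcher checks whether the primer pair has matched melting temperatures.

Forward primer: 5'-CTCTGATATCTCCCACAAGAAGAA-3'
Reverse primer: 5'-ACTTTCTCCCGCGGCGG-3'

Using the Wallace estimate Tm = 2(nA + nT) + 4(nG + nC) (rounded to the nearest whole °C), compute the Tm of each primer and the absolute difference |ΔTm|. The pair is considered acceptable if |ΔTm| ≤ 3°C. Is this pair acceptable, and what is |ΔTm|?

|ΔTm| = 10°C; the pair is not acceptable.

Forward: A=9 T=5 G=3 C=7 → Tm = 2·14 + 4·10 = 68°C.
Reverse: A=1 T=4 G=5 C=7 → Tm = 2·5 + 4·12 = 58°C.
|ΔTm| = |68 − 58| = 10°C, > 3°C.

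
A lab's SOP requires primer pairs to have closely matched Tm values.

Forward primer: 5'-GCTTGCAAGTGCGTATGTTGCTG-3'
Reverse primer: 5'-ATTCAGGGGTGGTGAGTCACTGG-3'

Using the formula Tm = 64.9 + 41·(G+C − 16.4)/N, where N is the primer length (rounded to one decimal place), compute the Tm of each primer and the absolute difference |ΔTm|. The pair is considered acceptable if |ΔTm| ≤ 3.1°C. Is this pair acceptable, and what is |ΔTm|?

Forward: G+C = 12, N = 23 → Tm = 64.9 + 41·(12 − 16.4)/23 = 57.1°C.
Reverse: G+C = 13, N = 23 → Tm = 64.9 + 41·(13 − 16.4)/23 = 58.8°C.
|ΔTm| = |57.1 − 58.8| = 1.7°C, ≤ 3.1°C.

|ΔTm| = 1.7°C; the pair is acceptable.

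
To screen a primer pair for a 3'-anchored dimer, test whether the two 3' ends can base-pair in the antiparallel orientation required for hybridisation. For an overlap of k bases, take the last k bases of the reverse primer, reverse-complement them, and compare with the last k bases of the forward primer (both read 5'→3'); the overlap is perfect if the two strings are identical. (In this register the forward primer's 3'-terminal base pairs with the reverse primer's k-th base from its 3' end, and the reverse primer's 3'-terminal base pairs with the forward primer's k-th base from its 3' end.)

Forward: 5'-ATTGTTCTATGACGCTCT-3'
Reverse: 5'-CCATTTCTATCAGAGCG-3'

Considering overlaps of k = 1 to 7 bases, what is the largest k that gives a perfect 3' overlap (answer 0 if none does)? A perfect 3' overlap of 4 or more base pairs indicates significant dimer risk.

Longest perfect overlap: 6 complementary base pairs; significant dimer risk (threshold 4).

Last 7 bases (5'→3') — forward …ACGCTCT, reverse …CAGAGCG.
Reverse complement of the reverse primer's last 7 bases: CGCTCTG; its first k bases are the reverse complement of the reverse primer's last k bases, so a perfect k-base overlap needs the forward primer's last k bases to equal them.
Comparing (forward last k vs required): k=1: T vs C ✗; k=2: CT vs CG ✗; k=3: TCT vs CGC ✗; k=4: CTCT vs CGCT ✗; k=5: GCTCT vs CGCTC ✗; k=6: CGCTCT vs CGCTCT ✓; k=7: ACGCTCT vs CGCTCTG ✗.
Only k = 6 is perfect, so the longest perfect 3' overlap is 6.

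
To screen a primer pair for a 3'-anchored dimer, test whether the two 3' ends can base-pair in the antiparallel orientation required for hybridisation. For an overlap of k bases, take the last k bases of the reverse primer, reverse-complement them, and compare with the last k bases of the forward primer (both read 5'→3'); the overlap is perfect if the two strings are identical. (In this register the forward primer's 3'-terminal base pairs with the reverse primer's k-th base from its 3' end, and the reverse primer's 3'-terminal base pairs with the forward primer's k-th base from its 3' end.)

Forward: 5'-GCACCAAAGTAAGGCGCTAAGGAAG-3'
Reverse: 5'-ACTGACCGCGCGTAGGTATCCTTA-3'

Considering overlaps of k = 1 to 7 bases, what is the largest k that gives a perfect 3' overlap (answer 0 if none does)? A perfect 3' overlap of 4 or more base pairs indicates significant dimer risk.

Longest perfect overlap: 0 complementary base pairs; below the dimer-risk threshold (threshold 4).

Last 7 bases (5'→3') — forward …AAGGAAG, reverse …ATCCTTA.
Reverse complement of the reverse primer's last 7 bases: TAAGGAT; its first k bases are the reverse complement of the reverse primer's last k bases, so a perfect k-base overlap needs the forward primer's last k bases to equal them.
Comparing (forward last k vs required): k=1: G vs T ✗; k=2: AG vs TA ✗; k=3: AAG vs TAA ✗; k=4: GAAG vs TAAG ✗; k=5: GGAAG vs TAAGG ✗; k=6: AGGAAG vs TAAGGA ✗; k=7: AAGGAAG vs TAAGGAT ✗.
No overlap length from 1 to 7 is perfect, so the longest perfect 3' overlap is 0.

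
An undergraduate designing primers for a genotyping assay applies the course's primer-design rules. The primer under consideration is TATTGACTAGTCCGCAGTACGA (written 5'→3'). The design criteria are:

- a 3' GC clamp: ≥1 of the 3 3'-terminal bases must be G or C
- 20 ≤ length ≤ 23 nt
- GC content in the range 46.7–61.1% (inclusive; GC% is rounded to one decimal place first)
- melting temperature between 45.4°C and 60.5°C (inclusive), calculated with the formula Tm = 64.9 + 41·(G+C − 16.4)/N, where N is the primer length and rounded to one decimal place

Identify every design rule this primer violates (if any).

Base counts: A=6, T=6, G=5, C=5 (length 22).
GC clamp: 3' end CGA has 2 G/C ✓
length: length 22 ✓
GC content: GC 10/22 = 45.5%, outside 46.7–61.1% ✗
Tm: Tm = 64.9 + 41·(10 − 16.4)/22 = 53.0°C ✓

Fails: GC content.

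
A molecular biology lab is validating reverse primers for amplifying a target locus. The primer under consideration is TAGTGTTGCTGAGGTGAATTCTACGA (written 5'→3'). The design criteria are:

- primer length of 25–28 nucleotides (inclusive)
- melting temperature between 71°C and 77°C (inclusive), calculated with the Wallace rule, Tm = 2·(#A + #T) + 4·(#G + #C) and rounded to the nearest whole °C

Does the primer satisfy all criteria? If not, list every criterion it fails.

Meets all criteria.

Base counts: A=6, T=9, G=8, C=3 (length 26).
length: length 26 ✓
Tm: Tm = 2·15 + 4·11 = 74°C ✓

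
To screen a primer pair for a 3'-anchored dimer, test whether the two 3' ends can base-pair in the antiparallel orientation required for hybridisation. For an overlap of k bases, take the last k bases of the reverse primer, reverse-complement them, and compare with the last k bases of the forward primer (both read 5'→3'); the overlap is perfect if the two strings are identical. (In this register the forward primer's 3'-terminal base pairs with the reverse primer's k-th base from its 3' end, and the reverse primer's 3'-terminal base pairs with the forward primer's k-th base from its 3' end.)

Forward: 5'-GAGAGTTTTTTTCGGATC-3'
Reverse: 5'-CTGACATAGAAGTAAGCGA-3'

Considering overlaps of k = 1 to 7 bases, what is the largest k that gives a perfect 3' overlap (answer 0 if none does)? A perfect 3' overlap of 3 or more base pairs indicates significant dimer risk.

Longest perfect overlap: 2 complementary base pairs; below the dimer-risk threshold (threshold 3).

Last 7 bases (5'→3') — forward …TCGGATC, reverse …TAAGCGA.
Reverse complement of the reverse primer's last 7 bases: TCGCTTA; its first k bases are the reverse complement of the reverse primer's last k bases, so a perfect k-base overlap needs the forward primer's last k bases to equal them.
Comparing (forward last k vs required): k=1: C vs T ✗; k=2: TC vs TC ✓; k=3: ATC vs TCG ✗; k=4: GATC vs TCGC ✗; k=5: GGATC vs TCGCT ✗; k=6: CGGATC vs TCGCTT ✗; k=7: TCGGATC vs TCGCTTA ✗.
Only k = 2 is perfect, so the longest perfect 3' overlap is 2.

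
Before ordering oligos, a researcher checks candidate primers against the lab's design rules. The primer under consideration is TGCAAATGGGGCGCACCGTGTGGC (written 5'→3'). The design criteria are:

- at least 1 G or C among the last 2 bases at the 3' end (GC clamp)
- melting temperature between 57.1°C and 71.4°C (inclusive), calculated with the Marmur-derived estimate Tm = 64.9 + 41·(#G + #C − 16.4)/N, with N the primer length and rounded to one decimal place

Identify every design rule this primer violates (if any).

Base counts: A=4, T=4, G=10, C=6 (length 24).
GC clamp: 3' end GC has 2 G/C ✓
Tm: Tm = 64.9 + 41·(16 − 16.4)/24 = 64.2°C ✓

Meets all criteria.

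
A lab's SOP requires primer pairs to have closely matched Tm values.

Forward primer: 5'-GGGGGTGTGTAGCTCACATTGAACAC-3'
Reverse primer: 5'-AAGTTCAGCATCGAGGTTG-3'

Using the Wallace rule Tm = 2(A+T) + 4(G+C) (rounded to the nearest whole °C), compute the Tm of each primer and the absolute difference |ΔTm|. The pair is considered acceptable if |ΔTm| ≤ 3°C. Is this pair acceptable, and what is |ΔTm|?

Forward: A=6 T=6 G=9 C=5 → Tm = 2·12 + 4·14 = 80°C.
Reverse: A=5 T=5 G=6 C=3 → Tm = 2·10 + 4·9 = 56°C.
|ΔTm| = |80 − 56| = 24°C, > 3°C.

|ΔTm| = 24°C; the pair is not acceptable.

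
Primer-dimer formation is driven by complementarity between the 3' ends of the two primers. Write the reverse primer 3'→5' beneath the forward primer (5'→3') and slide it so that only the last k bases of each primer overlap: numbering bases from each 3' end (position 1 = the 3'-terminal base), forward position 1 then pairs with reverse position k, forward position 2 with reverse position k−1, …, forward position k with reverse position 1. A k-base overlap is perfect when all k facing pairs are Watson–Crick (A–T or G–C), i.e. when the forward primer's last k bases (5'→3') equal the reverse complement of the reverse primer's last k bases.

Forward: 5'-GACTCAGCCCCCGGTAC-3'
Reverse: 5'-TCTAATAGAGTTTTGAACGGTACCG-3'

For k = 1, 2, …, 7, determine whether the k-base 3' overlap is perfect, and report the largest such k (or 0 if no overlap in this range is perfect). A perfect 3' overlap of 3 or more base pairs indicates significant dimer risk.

Last 7 bases (5'→3') — forward …CCGGTAC, reverse …GGTACCG.
Reverse complement of the reverse primer's last 7 bases: CGGTACC; its first k bases are the reverse complement of the reverse primer's last k bases, so a perfect k-base overlap needs the forward primer's last k bases to equal them.
Comparing (forward last k vs required): k=1: C vs C ✓; k=2: AC vs CG ✗; k=3: TAC vs CGG ✗; k=4: GTAC vs CGGT ✗; k=5: GGTAC vs CGGTA ✗; k=6: CGGTAC vs CGGTAC ✓; k=7: CCGGTAC vs CGGTACC ✗.
Perfect overlaps at k = 1, 6; the largest is 6.

Longest perfect overlap: 6 complementary base pairs; significant dimer risk (threshold 3).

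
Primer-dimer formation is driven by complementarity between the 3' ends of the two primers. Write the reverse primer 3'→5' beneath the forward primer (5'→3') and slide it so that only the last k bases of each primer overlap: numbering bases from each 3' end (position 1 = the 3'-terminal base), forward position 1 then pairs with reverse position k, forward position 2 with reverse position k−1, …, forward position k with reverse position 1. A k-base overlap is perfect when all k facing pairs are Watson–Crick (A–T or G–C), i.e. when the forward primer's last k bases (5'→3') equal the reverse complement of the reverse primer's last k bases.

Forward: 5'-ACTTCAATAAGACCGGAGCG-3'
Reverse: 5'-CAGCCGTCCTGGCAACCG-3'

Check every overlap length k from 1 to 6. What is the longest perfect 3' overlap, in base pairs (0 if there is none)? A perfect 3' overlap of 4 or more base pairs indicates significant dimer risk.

Last 6 bases (5'→3') — forward …GGAGCG, reverse …CAACCG.
Reverse complement of the reverse primer's last 6 bases: CGGTTG; its first k bases are the reverse complement of the reverse primer's last k bases, so a perfect k-base overlap needs the forward primer's last k bases to equal them.
Comparing (forward last k vs required): k=1: G vs C ✗; k=2: CG vs CG ✓; k=3: GCG vs CGG ✗; k=4: AGCG vs CGGT ✗; k=5: GAGCG vs CGGTT ✗; k=6: GGAGCG vs CGGTTG ✗.
Only k = 2 is perfect, so the longest perfect 3' overlap is 2.

Longest perfect overlap: 2 complementary base pairs; below the dimer-risk threshold (threshold 4).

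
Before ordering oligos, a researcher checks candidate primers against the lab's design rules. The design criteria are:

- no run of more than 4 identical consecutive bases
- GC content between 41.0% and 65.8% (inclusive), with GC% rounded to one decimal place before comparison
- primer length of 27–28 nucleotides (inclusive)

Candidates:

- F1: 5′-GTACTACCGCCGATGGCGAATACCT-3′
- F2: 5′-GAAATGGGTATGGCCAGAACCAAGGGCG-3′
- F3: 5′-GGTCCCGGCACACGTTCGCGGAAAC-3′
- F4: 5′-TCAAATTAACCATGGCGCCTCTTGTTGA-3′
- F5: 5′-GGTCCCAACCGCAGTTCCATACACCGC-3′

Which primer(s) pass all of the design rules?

F2, F4 and F5.

F1 (25 nt, A=6 T=5 G=6 C=8): longest run = 2 ✓; GC 14/25 = 56.0% ✓; length 25, outside 27–28 ✗ — fails.
F2 (28 nt, A=9 T=3 G=11 C=5): longest run = 3 ✓; GC 16/28 = 57.1% ✓; length 28 ✓ — passes.
F3 (25 nt, A=5 T=3 G=8 C=9): longest run = 3 ✓; GC 17/25 = 68.0%, outside 41.0–65.8% ✗; length 25, outside 27–28 ✗ — fails.
F4 (28 nt, A=7 T=9 G=5 C=7): longest run = 3 ✓; GC 12/28 = 42.9% ✓; length 28 ✓ — passes.
F5 (27 nt, A=6 T=4 G=5 C=12): longest run = 3 ✓; GC 17/27 = 63.0% ✓; length 27 ✓ — passes.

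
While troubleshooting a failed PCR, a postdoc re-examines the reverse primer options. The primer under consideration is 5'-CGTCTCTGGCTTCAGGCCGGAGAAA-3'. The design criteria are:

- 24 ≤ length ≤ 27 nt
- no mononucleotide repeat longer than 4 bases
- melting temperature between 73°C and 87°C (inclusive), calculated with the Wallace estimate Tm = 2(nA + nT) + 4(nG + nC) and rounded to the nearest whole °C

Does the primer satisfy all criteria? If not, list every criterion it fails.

Meets all criteria.

Base counts: A=5, T=5, G=8, C=7 (length 25).
length: length 25 ✓
homopolymer run: longest run = 3 ✓
Tm: Tm = 2·10 + 4·15 = 80°C ✓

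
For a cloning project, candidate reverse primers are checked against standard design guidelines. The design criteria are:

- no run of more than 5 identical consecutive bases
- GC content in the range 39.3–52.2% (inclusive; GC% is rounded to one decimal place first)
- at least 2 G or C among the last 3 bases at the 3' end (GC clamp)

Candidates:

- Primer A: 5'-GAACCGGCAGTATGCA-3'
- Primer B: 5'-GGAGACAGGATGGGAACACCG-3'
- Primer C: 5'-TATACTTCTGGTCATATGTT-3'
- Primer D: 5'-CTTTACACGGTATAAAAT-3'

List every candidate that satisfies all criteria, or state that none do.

Primer A (16 nt, A=5 T=2 G=5 C=4): longest run = 2 ✓; GC 9/16 = 56.3%, outside 39.3–52.2% ✗; 3' end GCA has 2 G/C ✓ — fails.
Primer B (21 nt, A=7 T=1 G=9 C=4): longest run = 3 ✓; GC 13/21 = 61.9%, outside 39.3–52.2% ✗; 3' end CCG has 3 G/C ✓ — fails.
Primer C (20 nt, A=4 T=10 G=3 C=3): longest run = 2 ✓; GC 6/20 = 30.0%, outside 39.3–52.2% ✗; 3' end GTT has 1 G/C, need ≥2 ✗ — fails.
Primer D (18 nt, A=7 T=6 G=2 C=3): longest run = 4 ✓; GC 5/18 = 27.8%, outside 39.3–52.2% ✗; 3' end AAT has 0 G/C, need ≥2 ✗ — fails.

None of the candidates satisfy all criteria.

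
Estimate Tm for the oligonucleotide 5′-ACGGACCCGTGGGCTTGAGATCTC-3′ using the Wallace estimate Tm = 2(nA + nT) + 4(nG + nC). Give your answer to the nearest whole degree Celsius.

Base counts: A=4, T=5, G=8, C=7 (length 24).
Tm = 2·(4+5) + 4·(8+7) = 2·9 + 4·15 = 18 + 60 = 78°C.

78°C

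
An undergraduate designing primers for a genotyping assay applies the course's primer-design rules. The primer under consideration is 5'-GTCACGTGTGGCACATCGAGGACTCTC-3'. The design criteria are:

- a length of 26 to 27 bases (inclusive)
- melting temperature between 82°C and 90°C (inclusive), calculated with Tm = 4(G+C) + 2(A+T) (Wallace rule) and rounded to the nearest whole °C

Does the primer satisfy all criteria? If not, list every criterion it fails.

Base counts: A=5, T=6, G=8, C=8 (length 27).
length: length 27 ✓
Tm: Tm = 2·11 + 4·16 = 86°C ✓

Meets all criteria.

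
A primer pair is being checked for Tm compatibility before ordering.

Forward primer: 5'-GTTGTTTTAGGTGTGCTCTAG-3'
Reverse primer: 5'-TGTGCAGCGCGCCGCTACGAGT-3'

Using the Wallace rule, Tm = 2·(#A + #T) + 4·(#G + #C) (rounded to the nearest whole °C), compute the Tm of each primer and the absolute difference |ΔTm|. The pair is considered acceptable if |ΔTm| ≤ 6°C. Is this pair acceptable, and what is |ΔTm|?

|ΔTm| = 14°C; the pair is not acceptable.

Forward: A=2 T=10 G=7 C=2 → Tm = 2·12 + 4·9 = 60°C.
Reverse: A=3 T=4 G=8 C=7 → Tm = 2·7 + 4·15 = 74°C.
|ΔTm| = |60 − 74| = 14°C, > 6°C.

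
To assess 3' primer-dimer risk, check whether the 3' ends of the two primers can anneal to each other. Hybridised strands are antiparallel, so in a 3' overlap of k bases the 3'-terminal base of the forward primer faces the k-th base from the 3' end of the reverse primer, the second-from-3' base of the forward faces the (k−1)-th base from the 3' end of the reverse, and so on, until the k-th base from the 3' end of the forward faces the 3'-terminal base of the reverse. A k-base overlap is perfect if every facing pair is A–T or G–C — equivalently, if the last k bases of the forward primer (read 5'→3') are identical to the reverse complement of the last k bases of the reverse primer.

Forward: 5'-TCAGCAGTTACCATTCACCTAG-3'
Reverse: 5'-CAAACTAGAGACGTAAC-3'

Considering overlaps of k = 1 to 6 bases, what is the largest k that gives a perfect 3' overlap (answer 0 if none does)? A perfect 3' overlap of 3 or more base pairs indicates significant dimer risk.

Last 6 bases (5'→3') — forward …ACCTAG, reverse …CGTAAC.
Reverse complement of the reverse primer's last 6 bases: GTTACG; its first k bases are the reverse complement of the reverse primer's last k bases, so a perfect k-base overlap needs the forward primer's last k bases to equal them.
Comparing (forward last k vs required): k=1: G vs G ✓; k=2: AG vs GT ✗; k=3: TAG vs GTT ✗; k=4: CTAG vs GTTA ✗; k=5: CCTAG vs GTTAC ✗; k=6: ACCTAG vs GTTACG ✗.
Only k = 1 is perfect, so the longest perfect 3' overlap is 1.

Longest perfect overlap: 1 complementary base pair; below the dimer-risk threshold (threshold 3).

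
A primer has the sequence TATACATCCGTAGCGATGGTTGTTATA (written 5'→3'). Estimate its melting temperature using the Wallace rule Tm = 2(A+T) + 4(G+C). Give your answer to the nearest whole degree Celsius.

74°C

Base counts: A=7, T=10, G=6, C=4 (length 27).
Tm = 2·(7+10) + 4·(6+4) = 2·17 + 4·10 = 34 + 40 = 74°C.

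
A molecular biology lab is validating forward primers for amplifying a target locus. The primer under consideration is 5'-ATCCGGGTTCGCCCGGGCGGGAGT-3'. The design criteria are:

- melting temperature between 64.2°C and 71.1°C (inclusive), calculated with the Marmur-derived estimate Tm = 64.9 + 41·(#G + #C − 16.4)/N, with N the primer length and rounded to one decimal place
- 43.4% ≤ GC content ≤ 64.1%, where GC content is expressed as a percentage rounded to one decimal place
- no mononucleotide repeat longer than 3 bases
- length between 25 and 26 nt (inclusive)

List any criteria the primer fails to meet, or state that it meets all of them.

Base counts: A=2, T=4, G=11, C=7 (length 24).
Tm: Tm = 64.9 + 41·(18 − 16.4)/24 = 67.6°C ✓
GC content: GC 18/24 = 75.0%, outside 43.4–64.1% ✗
homopolymer run: longest run = 3 ✓
length: length 24, outside 25–26 ✗

Fails: GC content, length.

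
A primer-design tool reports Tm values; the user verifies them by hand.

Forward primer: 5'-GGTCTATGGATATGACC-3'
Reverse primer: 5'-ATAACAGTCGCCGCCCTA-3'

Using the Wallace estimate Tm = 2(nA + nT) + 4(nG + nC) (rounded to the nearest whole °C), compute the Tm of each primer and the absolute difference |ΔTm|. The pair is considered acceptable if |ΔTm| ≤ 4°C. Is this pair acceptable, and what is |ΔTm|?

|ΔTm| = 6°C; the pair is not acceptable.

Forward: A=4 T=5 G=5 C=3 → Tm = 2·9 + 4·8 = 50°C.
Reverse: A=5 T=3 G=3 C=7 → Tm = 2·8 + 4·10 = 56°C.
|ΔTm| = |50 − 56| = 6°C, > 4°C.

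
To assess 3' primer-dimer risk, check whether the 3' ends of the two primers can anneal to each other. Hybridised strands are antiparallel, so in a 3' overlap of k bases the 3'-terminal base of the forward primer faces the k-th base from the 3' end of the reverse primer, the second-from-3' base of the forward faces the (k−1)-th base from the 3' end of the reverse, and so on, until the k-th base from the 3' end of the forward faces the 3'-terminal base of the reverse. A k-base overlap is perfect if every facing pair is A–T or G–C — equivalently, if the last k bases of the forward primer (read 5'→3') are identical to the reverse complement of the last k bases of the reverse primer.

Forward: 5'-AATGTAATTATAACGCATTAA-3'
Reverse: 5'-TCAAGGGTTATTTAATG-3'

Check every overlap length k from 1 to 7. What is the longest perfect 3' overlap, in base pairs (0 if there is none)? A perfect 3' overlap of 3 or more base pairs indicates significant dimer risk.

Last 7 bases (5'→3') — forward …GCATTAA, reverse …TTTAATG.
Reverse complement of the reverse primer's last 7 bases: CATTAAA; its first k bases are the reverse complement of the reverse primer's last k bases, so a perfect k-base overlap needs the forward primer's last k bases to equal them.
Comparing (forward last k vs required): k=1: A vs C ✗; k=2: AA vs CA ✗; k=3: TAA vs CAT ✗; k=4: TTAA vs CATT ✗; k=5: ATTAA vs CATTA ✗; k=6: CATTAA vs CATTAA ✓; k=7: GCATTAA vs CATTAAA ✗.
Only k = 6 is perfect, so the longest perfect 3' overlap is 6.

Longest perfect overlap: 6 complementary base pairs; significant dimer risk (threshold 3).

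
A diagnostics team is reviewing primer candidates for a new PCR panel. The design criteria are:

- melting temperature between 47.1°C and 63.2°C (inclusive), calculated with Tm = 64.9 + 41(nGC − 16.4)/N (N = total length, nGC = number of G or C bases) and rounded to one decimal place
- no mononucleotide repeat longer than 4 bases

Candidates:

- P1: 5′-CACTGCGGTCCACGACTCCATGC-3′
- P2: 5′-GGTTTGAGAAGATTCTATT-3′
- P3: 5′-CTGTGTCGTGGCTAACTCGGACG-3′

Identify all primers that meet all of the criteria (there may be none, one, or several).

P1 (23 nt, A=4 T=4 G=5 C=10): Tm = 64.9 + 41·(15 − 16.4)/23 = 62.4°C ✓; longest run = 2 ✓ — passes.
P2 (19 nt, A=5 T=8 G=5 C=1): Tm = 64.9 + 41·(6 − 16.4)/19 = 42.5°C, outside 47.1–63.2°C ✗; longest run = 3 ✓ — fails.
P3 (23 nt, A=3 T=6 G=8 C=6): Tm = 64.9 + 41·(14 − 16.4)/23 = 60.6°C ✓; longest run = 2 ✓ — passes.

P1 and P3.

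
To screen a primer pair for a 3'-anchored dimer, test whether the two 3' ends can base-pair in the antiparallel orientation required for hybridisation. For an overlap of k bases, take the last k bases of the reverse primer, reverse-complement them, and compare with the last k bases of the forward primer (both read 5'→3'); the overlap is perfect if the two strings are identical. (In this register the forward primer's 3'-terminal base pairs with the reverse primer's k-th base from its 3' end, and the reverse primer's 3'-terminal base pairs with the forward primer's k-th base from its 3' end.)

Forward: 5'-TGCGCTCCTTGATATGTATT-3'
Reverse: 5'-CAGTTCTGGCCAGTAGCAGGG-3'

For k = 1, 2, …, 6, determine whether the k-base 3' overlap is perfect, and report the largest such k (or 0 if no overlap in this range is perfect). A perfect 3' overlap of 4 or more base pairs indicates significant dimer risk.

Last 6 bases (5'→3') — forward …TGTATT, reverse …GCAGGG.
Reverse complement of the reverse primer's last 6 bases: CCCTGC; its first k bases are the reverse complement of the reverse primer's last k bases, so a perfect k-base overlap needs the forward primer's last k bases to equal them.
Comparing (forward last k vs required): k=1: T vs C ✗; k=2: TT vs CC ✗; k=3: ATT vs CCC ✗; k=4: TATT vs CCCT ✗; k=5: GTATT vs CCCTG ✗; k=6: TGTATT vs CCCTGC ✗.
No overlap length from 1 to 6 is perfect, so the longest perfect 3' overlap is 0.

Longest perfect overlap: 0 complementary base pairs; below the dimer-risk threshold (threshold 4).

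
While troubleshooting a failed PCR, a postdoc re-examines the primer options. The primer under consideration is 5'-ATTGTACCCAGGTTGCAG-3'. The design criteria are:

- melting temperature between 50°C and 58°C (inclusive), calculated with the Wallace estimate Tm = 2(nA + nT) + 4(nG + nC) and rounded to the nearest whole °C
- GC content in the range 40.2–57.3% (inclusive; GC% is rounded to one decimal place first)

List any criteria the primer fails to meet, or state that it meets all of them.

Meets all criteria.

Base counts: A=4, T=5, G=5, C=4 (length 18).
Tm: Tm = 2·9 + 4·9 = 54°C ✓
GC content: GC 9/18 = 50.0% ✓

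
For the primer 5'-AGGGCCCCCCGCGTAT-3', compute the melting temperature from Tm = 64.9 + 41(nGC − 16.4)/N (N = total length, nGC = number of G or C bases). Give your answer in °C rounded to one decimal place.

Base counts: A=2, T=2, G=5, C=7; G+C = 12, N = 16.
Tm = 64.9 + 41·(12 − 16.4)/16 = 64.9 + -180.40/16 = 53.6°C.

53.6°C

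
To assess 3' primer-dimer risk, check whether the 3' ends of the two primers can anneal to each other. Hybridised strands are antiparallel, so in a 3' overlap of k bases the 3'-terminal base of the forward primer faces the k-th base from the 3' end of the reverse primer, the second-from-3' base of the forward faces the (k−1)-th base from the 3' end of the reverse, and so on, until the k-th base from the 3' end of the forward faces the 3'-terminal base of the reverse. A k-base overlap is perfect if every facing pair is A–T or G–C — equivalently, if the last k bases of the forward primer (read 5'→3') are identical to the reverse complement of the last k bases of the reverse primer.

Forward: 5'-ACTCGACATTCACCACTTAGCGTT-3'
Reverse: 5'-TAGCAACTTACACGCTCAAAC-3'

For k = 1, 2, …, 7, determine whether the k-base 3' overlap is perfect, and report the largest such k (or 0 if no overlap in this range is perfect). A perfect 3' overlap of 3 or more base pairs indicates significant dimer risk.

Last 7 bases (5'→3') — forward …TAGCGTT, reverse …CTCAAAC.
Reverse complement of the reverse primer's last 7 bases: GTTTGAG; its first k bases are the reverse complement of the reverse primer's last k bases, so a perfect k-base overlap needs the forward primer's last k bases to equal them.
Comparing (forward last k vs required): k=1: T vs G ✗; k=2: TT vs GT ✗; k=3: GTT vs GTT ✓; k=4: CGTT vs GTTT ✗; k=5: GCGTT vs GTTTG ✗; k=6: AGCGTT vs GTTTGA ✗; k=7: TAGCGTT vs GTTTGAG ✗.
Only k = 3 is perfect, so the longest perfect 3' overlap is 3.

Longest perfect overlap: 3 complementary base pairs; significant dimer risk (threshold 3).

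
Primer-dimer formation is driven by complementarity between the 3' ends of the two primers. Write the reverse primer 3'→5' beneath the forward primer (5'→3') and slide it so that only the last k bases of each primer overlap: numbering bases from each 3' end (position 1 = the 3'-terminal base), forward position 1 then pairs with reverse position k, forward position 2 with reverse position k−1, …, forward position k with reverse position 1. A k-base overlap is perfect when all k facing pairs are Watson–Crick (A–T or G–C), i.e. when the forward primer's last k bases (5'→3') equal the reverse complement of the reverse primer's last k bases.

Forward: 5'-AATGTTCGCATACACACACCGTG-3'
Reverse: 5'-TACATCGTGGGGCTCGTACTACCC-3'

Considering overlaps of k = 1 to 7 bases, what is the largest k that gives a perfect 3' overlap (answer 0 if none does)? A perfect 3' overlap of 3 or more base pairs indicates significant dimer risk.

Last 7 bases (5'→3') — forward …CACCGTG, reverse …ACTACCC.
Reverse complement of the reverse primer's last 7 bases: GGGTAGT; its first k bases are the reverse complement of the reverse primer's last k bases, so a perfect k-base overlap needs the forward primer's last k bases to equal them.
Comparing (forward last k vs required): k=1: G vs G ✓; k=2: TG vs GG ✗; k=3: GTG vs GGG ✗; k=4: CGTG vs GGGT ✗; k=5: CCGTG vs GGGTA ✗; k=6: ACCGTG vs GGGTAG ✗; k=7: CACCGTG vs GGGTAGT ✗.
Only k = 1 is perfect, so the longest perfect 3' overlap is 1.

Longest perfect overlap: 1 complementary base pair; below the dimer-risk threshold (threshold 3).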